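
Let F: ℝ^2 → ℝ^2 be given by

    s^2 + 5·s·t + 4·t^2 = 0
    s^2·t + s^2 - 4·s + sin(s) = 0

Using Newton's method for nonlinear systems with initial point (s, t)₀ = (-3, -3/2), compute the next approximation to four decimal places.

(0.2140, -1.6070)

At (-3, -3/2): F = (40.5000, 7.358880).
Jacobian J = [[2·s + 5·t, 5·s + 8·t], [2·s·t + 2·s + cos(s) - 4, s^2]].
At the point, J = [[-13.5000, -27.0000], [-1.989992, 9.0000]] (det J = -175.229797).
Solving J·Δ = −F gives Δ = (3.2140, -0.1070).
Then the next iterate is (s, t)₁ = (0.2140, -1.6070).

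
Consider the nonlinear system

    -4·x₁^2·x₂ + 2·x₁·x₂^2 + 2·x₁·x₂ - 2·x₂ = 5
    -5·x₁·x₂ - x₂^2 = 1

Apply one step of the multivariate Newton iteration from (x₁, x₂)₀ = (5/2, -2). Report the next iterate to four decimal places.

(-4.8587, -8.3043)

At (5/2, -2): F = (59.0000, 20.0000).
Jacobian J = [[-8·x₁·x₂ + 2·x₂^2 + 2·x₂, -4·x₁^2 + 4·x₁·x₂ + 2·x₁ - 2], [-5·x₂, -5·x₁ - 2·x₂]].
At the point, J = [[44.0000, -42.0000], [10.0000, -8.5000]] (det J = 46.0000).
Solving J·Δ = −F gives Δ = (-7.3587, -6.3043).
Then the next iterate is (x₁, x₂)₁ = (-4.8587, -8.3043).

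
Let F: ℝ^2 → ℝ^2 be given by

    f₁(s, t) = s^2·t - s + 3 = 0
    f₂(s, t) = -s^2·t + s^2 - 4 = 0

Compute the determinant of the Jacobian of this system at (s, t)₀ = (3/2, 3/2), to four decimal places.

-4.5000

J = [[2·s·t - 1, s^2], [-2·s·t + 2·s, -s^2]].
At the point, J = [[3.5000, 2.2500], [-1.5000, -2.2500]].
det J = -4.5000.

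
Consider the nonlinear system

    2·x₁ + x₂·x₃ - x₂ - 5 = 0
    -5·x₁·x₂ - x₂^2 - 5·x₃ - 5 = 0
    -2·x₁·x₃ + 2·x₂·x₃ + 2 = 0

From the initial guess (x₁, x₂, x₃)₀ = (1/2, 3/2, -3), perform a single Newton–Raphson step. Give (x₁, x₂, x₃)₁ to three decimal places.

(-2.584, 0.079, 3.989)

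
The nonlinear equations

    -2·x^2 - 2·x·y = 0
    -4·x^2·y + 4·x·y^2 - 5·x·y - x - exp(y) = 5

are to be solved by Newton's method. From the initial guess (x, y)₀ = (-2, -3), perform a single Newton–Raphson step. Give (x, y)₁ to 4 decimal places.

(-0.9456, -1.6903)

At (-2, -3): F = (-20.0000, -57.049787).
Jacobian J = [[-4·x - 2·y, -2·x], [-8·x·y + 4·y^2 - 5·y - 1, -4·x^2 + 8·x·y - 5·x - exp(y)]].
At the point, J = [[14.0000, 4.0000], [2.0000, 41.950213]] (det J = 579.302981).
Solving J·Δ = −F gives Δ = (1.0544, 1.3097).
Then the next iterate is (x, y)₁ = (-0.9456, -1.6903).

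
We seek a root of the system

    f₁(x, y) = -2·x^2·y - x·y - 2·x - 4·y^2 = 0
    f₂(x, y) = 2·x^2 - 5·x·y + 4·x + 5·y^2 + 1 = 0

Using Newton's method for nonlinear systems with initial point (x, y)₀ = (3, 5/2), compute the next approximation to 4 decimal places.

(3.8921, -0.2872)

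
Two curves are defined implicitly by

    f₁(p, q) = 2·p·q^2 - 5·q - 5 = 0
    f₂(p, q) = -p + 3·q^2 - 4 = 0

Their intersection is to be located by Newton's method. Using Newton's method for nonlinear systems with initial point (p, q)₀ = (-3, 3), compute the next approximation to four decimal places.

At (-3, 3): F = (-74.0000, 26.0000).
Jacobian J = [[2·q^2, 4·p·q - 5], [-1, 6·q]].
At the point, J = [[18.0000, -41.0000], [-1.0000, 18.0000]] (det J = 283.0000).
Solving J·Δ = −F gives Δ = (0.9399, -1.3922).
Then the next iterate is (p, q)₁ = (-2.0601, 1.6078).

(-2.0601, 1.6078)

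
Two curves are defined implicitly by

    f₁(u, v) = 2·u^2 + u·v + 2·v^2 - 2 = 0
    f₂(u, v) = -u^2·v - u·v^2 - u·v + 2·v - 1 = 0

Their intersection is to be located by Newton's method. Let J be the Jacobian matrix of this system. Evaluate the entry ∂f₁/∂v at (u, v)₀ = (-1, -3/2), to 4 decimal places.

-7.0000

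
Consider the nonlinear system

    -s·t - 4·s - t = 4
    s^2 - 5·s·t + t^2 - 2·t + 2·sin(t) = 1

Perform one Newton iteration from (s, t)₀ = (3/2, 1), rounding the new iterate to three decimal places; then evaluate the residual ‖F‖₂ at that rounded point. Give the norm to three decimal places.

At (3/2, 1): F = (-12.500, -5.56706).
Jacobian J = [[-t - 4, -s - 1], [2·s - 5·t, -5·s + 2·t + 2·cos(t) - 2]].
At the point, J = [[-5.000, -2.500], [-2.000, -6.41940]] (det J = 27.09698).
Solving J·Δ = −F gives Δ = (-2.448, -0.105).
Then the next iterate is (s, t)₁ = (-0.948, 0.895).
Re-evaluating at (-0.948, 0.895): F = (-0.25454, 4.71245), so ‖F‖₂ = 4.719.

4.719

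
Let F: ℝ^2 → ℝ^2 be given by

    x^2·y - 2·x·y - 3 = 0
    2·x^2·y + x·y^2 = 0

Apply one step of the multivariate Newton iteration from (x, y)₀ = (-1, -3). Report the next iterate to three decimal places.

At (-1, -3): F = (-12.000, -15.000).
Jacobian J = [[2·x·y - 2·y, x^2 - 2·x], [4·x·y + y^2, 2·x^2 + 2·x·y]].
At the point, J = [[12.000, 3.000], [21.000, 8.000]] (det J = 33.000).
Solving J·Δ = −F gives Δ = (1.545, -2.182).
Then the next iterate is (x, y)₁ = (0.545, -5.182).

(0.545, -5.182)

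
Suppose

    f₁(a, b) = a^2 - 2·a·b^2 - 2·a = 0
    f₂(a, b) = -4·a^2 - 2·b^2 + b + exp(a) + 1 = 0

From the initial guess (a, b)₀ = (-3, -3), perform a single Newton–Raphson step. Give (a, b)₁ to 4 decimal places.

At (-3, -3): F = (69.0000, -55.950213).
Jacobian J = [[2·a - 2·b^2 - 2, -4·a·b], [-8·a + exp(a), -4·b + 1]].
At the point, J = [[-26.0000, -36.0000], [24.049787, 13.0000]] (det J = 527.792334).
Solving J·Δ = −F gives Δ = (2.1168, 0.3879).
Then the next iterate is (a, b)₁ = (-0.8832, -2.6121).

(-0.8832, -2.6121)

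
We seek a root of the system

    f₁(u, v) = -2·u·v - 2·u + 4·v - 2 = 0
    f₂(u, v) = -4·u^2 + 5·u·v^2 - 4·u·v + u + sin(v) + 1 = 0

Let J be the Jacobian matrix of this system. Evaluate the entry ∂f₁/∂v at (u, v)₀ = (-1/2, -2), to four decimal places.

∂f₁/∂v = -2·u + 4.
At (-1/2, -2) this is 5.0000.

5.0000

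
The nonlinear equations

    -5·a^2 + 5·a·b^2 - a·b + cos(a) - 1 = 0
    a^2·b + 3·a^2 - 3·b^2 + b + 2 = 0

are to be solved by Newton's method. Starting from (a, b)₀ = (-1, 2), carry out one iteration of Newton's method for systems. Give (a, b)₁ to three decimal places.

At (-1, 2): F = (-23.45970, -3.000).
Jacobian J = [[-10·a + 5·b^2 - b - sin(a), 10·a·b - a], [2·a·b + 6·a, a^2 - 6·b + 1]].
At the point, J = [[28.84147, -19.000], [-10.000, -10.000]] (det J = -478.41471).
Solving J·Δ = −F gives Δ = (0.371, -0.671).
Then the next iterate is (a, b)₁ = (-0.629, 1.329).

(-0.629, 1.329)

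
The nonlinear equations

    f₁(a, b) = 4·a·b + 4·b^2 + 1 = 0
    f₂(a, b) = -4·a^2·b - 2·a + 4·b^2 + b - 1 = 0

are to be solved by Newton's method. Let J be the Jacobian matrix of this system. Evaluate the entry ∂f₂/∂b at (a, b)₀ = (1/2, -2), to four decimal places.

∂f₂/∂b = -4·a^2 + 8·b + 1.
At (1/2, -2) this is -16.0000.

-16.0000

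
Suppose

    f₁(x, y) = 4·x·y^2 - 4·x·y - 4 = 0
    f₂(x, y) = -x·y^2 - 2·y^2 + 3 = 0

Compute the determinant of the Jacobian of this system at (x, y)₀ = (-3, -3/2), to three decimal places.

J = [[4·y^2 - 4·y, 8·x·y - 4·x], [-y^2, -2·x·y - 4·y]].
At the point, J = [[15.000, 48.000], [-2.250, -3.000]].
det J = 63.000.

63.000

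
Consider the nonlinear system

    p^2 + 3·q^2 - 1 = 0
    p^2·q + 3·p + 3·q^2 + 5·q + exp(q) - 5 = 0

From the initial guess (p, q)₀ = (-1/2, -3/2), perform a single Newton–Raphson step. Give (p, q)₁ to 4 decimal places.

(1.4937, -1.0549)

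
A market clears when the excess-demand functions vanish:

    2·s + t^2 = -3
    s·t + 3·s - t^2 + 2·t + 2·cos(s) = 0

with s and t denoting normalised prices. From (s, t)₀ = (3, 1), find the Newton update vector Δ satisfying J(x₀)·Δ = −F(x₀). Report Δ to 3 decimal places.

(5.545, -10.545)

At (3, 1): F = (10.000, 11.02002).
Jacobian J = [[2, 2·t], [t - 2·sin(s) + 3, s - 2·t + 2]].
At the point, J = [[2.000, 2.000], [3.71776, 3.000]] (det J = -1.43552).
Solving J·Δ = −F gives Δ = (5.545, -10.545).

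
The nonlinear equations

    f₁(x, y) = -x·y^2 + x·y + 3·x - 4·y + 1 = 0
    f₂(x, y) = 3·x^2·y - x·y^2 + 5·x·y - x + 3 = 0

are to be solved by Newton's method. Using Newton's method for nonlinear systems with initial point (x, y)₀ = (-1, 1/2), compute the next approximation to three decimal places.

(0.683, 0.805)

At (-1, 1/2): F = (-4.250, 3.250).
Jacobian J = [[-y^2 + y + 3, -2·x·y + x - 4], [6·x·y - y^2 + 5·y - 1, 3·x^2 - 2·x·y + 5·x]].
At the point, J = [[3.250, -4.000], [-1.750, -1.000]] (det J = -10.250).
Solving J·Δ = −F gives Δ = (1.683, 0.305).
Then the next iterate is (x, y)₁ = (0.683, 0.805).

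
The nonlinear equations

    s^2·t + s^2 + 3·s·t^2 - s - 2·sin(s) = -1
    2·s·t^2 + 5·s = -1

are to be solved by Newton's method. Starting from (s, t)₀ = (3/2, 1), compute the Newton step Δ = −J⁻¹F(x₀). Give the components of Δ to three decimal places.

At (3/2, 1): F = (6.50501, 11.500).
Jacobian J = [[2·s·t + 2·s + 3·t^2 - 2·cos(s) - 1, s^2 + 6·s·t], [2·t^2 + 5, 4·s·t]].
At the point, J = [[7.85853, 11.250], [7.000, 6.000]] (det J = -31.59885).
Solving J·Δ = −F gives Δ = (-2.859, 1.419).

(-2.859, 1.419)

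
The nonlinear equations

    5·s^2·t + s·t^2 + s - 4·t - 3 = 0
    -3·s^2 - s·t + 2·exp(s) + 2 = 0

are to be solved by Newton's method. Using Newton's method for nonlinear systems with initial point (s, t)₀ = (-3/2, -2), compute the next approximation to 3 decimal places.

(-0.902, -1.692)

At (-3/2, -2): F = (-25.000, -7.30374).
Jacobian J = [[10·s·t + t^2 + 1, 5·s^2 + 2·s·t - 4], [-6·s - t + 2·exp(s), -s]].
At the point, J = [[35.000, 13.250], [11.44626, 1.500]] (det J = -99.16295).
Solving J·Δ = −F gives Δ = (0.598, 0.308).
Then the next iterate is (s, t)₁ = (-0.902, -1.692).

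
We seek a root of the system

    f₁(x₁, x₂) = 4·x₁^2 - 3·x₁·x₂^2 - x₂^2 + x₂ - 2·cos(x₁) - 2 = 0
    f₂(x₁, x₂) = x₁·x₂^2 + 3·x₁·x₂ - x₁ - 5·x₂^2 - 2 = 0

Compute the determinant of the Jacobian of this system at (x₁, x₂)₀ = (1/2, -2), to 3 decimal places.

-104.302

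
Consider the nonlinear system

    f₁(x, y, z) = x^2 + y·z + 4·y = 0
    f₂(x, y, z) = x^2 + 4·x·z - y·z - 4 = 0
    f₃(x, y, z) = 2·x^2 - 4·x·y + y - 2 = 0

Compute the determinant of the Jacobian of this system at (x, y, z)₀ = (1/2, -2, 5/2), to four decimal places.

236.0000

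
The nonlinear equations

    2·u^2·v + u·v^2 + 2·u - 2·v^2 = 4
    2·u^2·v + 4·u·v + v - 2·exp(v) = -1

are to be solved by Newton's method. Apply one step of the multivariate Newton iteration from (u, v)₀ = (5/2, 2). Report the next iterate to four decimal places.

At (5/2, 2): F = (28.0000, 33.221888).
Jacobian J = [[4·u·v + v^2 + 2, 2·u^2 + 2·u·v - 4·v], [4·u·v + 4·v, 2·u^2 + 4·u - 2·exp(v) + 1]].
At the point, J = [[26.0000, 14.5000], [28.0000, 8.721888]] (det J = -179.230917).
Solving J·Δ = −F gives Δ = (-1.3251, 0.4451).
Then the next iterate is (u, v)₁ = (1.1749, 2.4451).

(1.1749, 2.4451)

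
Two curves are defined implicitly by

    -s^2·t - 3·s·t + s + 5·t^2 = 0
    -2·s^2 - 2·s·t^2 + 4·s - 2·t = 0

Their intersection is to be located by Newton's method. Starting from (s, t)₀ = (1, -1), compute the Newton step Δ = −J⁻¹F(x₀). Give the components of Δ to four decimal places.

At (1, -1): F = (10.0000, 2.0000).
Jacobian J = [[-2·s·t - 3·t + 1, -s^2 - 3·s + 10·t], [-4·s - 2·t^2 + 4, -4·s·t - 2]].
At the point, J = [[6.0000, -14.0000], [-2.0000, 2.0000]] (det J = -16.0000).
Solving J·Δ = −F gives Δ = (3.0000, 2.0000).

(3.0000, 2.0000)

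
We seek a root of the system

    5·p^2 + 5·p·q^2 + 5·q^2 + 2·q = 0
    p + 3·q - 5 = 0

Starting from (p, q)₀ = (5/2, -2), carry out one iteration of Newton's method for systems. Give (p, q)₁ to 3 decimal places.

(3.910, 0.363)

At (5/2, -2): F = (97.250, -8.500).
Jacobian J = [[10·p + 5·q^2, 10·p·q + 10·q + 2], [1, 3]].
At the point, J = [[45.000, -68.000], [1.000, 3.000]] (det J = 203.000).
Solving J·Δ = −F gives Δ = (1.410, 2.363).
Then the next iterate is (p, q)₁ = (3.910, 0.363).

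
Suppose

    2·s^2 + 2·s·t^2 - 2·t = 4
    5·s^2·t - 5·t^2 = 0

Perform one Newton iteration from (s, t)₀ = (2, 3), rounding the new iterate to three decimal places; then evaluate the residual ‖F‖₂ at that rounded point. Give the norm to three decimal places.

At (2, 3): F = (34.000, 15.000).
Jacobian J = [[4·s + 2·t^2, 4·s·t - 2], [10·s·t, 5·s^2 - 10·t]].
At the point, J = [[26.000, 22.000], [60.000, -10.000]] (det J = -1580.000).
Solving J·Δ = −F gives Δ = (-0.424, -1.044).
Then the next iterate is (s, t)₁ = (1.576, 1.956).
Re-evaluating at (1.576, 1.956): F = (9.11490, 5.16165), so ‖F‖₂ = 10.475.

10.475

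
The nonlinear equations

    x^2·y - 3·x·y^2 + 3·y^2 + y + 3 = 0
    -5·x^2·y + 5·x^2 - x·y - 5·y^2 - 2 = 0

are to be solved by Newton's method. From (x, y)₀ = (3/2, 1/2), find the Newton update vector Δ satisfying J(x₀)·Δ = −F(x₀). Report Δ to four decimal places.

At (3/2, 1/2): F = (4.2500, 1.6250).
Jacobian J = [[2·x·y - 3·y^2, x^2 - 6·x·y + 6·y + 1], [-10·x·y + 10·x - y, -5·x^2 - x - 10·y]].
At the point, J = [[0.7500, 1.7500], [7.0000, -17.7500]] (det J = -25.5625).
Solving J·Δ = −F gives Δ = (-3.0623, -1.1161).

(-3.0623, -1.1161)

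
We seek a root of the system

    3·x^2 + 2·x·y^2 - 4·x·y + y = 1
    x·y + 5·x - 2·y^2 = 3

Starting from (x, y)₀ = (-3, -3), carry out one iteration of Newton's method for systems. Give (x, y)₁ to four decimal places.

(-75.0000, 16.0000)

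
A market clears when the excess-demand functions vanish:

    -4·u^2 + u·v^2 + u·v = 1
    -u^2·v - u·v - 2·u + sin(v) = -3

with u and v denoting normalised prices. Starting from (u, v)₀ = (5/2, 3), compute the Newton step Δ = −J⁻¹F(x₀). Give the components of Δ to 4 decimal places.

At (5/2, 3): F = (4.0000, -28.108880).
Jacobian J = [[-8·u + v^2 + v, 2·u·v + u], [-2·u·v - v - 2, -u^2 - u + cos(v)]].
At the point, J = [[-8.0000, 17.5000], [-20.0000, -9.739992]] (det J = 427.919940).
Solving J·Δ = −F gives Δ = (-1.0585, -0.7124).

(-1.0585, -0.7124)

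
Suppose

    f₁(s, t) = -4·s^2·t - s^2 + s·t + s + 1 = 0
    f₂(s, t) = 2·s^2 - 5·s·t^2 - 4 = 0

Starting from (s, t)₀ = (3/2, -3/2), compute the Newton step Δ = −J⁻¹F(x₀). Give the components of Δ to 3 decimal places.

(-0.474, 0.617)

At (3/2, -3/2): F = (11.500, -16.375).
Jacobian J = [[-8·s·t - 2·s + t + 1, -4·s^2 + s], [4·s - 5·t^2, -10·s·t]].
At the point, J = [[14.500, -7.500], [-5.250, 22.500]] (det J = 286.875).
Solving J·Δ = −F gives Δ = (-0.474, 0.617).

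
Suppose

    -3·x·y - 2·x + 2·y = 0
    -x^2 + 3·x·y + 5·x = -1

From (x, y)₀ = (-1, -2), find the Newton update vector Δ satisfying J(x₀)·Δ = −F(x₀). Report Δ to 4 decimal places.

(1.1176, 0.7059)

At (-1, -2): F = (-8.0000, 1.0000).
Jacobian J = [[-3·y - 2, -3·x + 2], [-2·x + 3·y + 5, 3·x]].
At the point, J = [[4.0000, 5.0000], [1.0000, -3.0000]] (det J = -17.0000).
Solving J·Δ = −F gives Δ = (1.1176, 0.7059).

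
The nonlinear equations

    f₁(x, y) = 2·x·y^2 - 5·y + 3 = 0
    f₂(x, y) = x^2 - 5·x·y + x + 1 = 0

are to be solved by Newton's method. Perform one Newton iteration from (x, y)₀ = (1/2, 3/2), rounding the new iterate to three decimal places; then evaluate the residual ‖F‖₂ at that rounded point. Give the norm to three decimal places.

At (1/2, 3/2): F = (-2.250, -2.000).
Jacobian J = [[2·y^2, 4·x·y - 5], [2·x - 5·y + 1, -5·x]].
At the point, J = [[4.500, -2.000], [-5.500, -2.500]] (det J = -22.250).
Solving J·Δ = −F gives Δ = (0.073, -0.961).
Then the next iterate is (x, y)₁ = (0.573, 0.539).
Re-evaluating at (0.573, 0.539): F = (0.63794, 0.35709), so ‖F‖₂ = 0.731.

0.731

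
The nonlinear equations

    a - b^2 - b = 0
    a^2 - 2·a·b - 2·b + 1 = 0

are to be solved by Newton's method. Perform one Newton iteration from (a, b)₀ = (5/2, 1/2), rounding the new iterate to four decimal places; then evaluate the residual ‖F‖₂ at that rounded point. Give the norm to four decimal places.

13.4411

At (5/2, 1/2): F = (1.7500, 3.7500).
Jacobian J = [[1, -2·b - 1], [2·a - 2·b, -2·a - 2]].
At the point, J = [[1.0000, -2.0000], [4.0000, -7.0000]] (det J = 1.0000).
Solving J·Δ = −F gives Δ = (4.7500, 3.2500).
Then the next iterate is (a, b)₁ = (7.2500, 3.7500).
Re-evaluating at (7.2500, 3.7500): F = (-10.5625, -8.3125), so ‖F‖₂ = 13.4411.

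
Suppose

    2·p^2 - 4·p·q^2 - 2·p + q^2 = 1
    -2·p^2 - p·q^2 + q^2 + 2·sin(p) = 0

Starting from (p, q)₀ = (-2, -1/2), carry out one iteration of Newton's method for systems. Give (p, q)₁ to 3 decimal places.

(-0.726, -0.585)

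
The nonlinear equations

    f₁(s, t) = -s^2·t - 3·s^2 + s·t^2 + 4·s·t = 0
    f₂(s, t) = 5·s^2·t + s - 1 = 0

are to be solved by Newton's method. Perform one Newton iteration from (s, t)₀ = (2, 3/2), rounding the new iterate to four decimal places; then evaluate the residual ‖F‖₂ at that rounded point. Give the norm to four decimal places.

At (2, 3/2): F = (-1.5000, 31.0000).
Jacobian J = [[-2·s·t - 6·s + t^2 + 4·t, -s^2 + 2·s·t + 4·s], [10·s·t + 1, 5·s^2]].
At the point, J = [[-9.7500, 10.0000], [31.0000, 20.0000]] (det J = -505.0000).
Solving J·Δ = −F gives Δ = (-0.6733, -0.5064).
Then the next iterate is (s, t)₁ = (1.3267, 0.9936).
Re-evaluating at (1.3267, 0.9936): F = (-0.446658, 9.071040), so ‖F‖₂ = 9.0820.

9.0820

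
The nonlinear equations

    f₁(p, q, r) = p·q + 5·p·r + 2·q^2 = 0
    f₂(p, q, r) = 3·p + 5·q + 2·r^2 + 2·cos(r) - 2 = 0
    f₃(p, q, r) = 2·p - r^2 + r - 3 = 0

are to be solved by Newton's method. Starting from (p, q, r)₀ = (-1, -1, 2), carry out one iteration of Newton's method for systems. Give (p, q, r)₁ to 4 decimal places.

(-0.0155, 1.0491, 0.3230)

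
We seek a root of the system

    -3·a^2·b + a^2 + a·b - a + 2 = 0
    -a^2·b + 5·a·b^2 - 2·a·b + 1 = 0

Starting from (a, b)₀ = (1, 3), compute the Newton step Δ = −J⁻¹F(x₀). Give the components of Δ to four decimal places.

(-0.1090, -1.2372)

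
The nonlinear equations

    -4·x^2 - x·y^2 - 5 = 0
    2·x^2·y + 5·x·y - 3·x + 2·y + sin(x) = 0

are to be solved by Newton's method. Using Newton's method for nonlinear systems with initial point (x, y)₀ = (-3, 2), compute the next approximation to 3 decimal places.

(-1.825, 2.458)

At (-3, 2): F = (-29.000, 18.85888).
Jacobian J = [[-8·x - y^2, -2·x·y], [4·x·y + 5·y + cos(x) - 3, 2·x^2 + 5·x + 2]].
At the point, J = [[20.000, 12.000], [-17.98999, 5.000]] (det J = 315.87991).
Solving J·Δ = −F gives Δ = (1.175, 0.458).
Then the next iterate is (x, y)₁ = (-1.825, 2.458).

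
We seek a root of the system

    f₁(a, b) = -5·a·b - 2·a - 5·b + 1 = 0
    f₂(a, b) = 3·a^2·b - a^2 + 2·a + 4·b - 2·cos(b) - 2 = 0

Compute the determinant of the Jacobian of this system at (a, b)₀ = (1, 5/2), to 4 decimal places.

J = [[-5·b - 2, -5·a - 5], [6·a·b - 2·a + 2, 3·a^2 + 2·sin(b) + 4]].
At the point, J = [[-14.5000, -10.0000], [15.0000, 8.196944]].
det J = 31.1443.

31.1443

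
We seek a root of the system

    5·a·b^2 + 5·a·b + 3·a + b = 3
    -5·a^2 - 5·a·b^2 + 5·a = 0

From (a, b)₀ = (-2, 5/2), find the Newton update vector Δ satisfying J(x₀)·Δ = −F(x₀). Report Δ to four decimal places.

(1.4133, -0.4733)

At (-2, 5/2): F = (-94.0000, 32.5000).
Jacobian J = [[5·b^2 + 5·b + 3, 10·a·b + 5·a + 1], [-10·a - 5·b^2 + 5, -10·a·b]].
At the point, J = [[46.7500, -59.0000], [-6.2500, 50.0000]] (det J = 1968.7500).
Solving J·Δ = −F gives Δ = (1.4133, -0.4733).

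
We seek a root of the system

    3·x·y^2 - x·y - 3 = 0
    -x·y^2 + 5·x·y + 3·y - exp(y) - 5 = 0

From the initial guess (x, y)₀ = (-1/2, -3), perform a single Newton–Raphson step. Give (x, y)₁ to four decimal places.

At (-1/2, -3): F = (-18.0000, -2.049787).
Jacobian J = [[3·y^2 - y, 6·x·y - x], [-y^2 + 5·y, -2·x·y + 5·x - exp(y) + 3]].
At the point, J = [[30.0000, 9.5000], [-24.0000, -2.549787]] (det J = 151.506388).
Solving J·Δ = −F gives Δ = (-0.4315, 3.2572).
Then the next iterate is (x, y)₁ = (-0.9315, 0.2572).

(-0.9315, 0.2572)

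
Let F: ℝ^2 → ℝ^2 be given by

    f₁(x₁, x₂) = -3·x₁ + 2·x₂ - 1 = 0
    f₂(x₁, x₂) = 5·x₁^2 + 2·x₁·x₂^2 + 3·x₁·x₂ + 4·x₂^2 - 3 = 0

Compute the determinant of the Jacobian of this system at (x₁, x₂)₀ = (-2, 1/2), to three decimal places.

54.000

J = [[-3, 2], [10·x₁ + 2·x₂^2 + 3·x₂, 4·x₁·x₂ + 3·x₁ + 8·x₂]].
At the point, J = [[-3.000, 2.000], [-18.000, -6.000]].
det J = 54.000.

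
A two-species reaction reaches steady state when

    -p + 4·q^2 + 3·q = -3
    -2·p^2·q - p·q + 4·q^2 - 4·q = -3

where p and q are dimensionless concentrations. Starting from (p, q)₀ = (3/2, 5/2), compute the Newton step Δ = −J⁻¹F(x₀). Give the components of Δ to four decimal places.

(-0.6904, -1.5083)

At (3/2, 5/2): F = (34.0000, 3.0000).
Jacobian J = [[-1, 8·q + 3], [-4·p·q - q, -2·p^2 - p + 8·q - 4]].
At the point, J = [[-1.0000, 23.0000], [-17.5000, 10.0000]] (det J = 392.5000).
Solving J·Δ = −F gives Δ = (-0.6904, -1.5083).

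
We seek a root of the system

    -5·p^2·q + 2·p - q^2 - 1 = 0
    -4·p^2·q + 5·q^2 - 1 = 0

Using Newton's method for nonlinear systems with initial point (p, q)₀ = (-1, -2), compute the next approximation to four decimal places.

At (-1, -2): F = (3.0000, 27.0000).
Jacobian J = [[-10·p·q + 2, -5·p^2 - 2·q], [-8·p·q, -4·p^2 + 10·q]].
At the point, J = [[-18.0000, -1.0000], [-16.0000, -24.0000]] (det J = 416.0000).
Solving J·Δ = −F gives Δ = (0.1082, 1.0529).
Then the next iterate is (p, q)₁ = (-0.8918, -0.9471).

(-0.8918, -0.9471)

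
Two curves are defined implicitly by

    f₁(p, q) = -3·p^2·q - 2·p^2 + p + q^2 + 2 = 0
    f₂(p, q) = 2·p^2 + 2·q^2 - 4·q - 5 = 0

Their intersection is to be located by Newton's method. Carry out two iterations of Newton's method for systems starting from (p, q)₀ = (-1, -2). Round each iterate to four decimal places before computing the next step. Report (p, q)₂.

(-3.3237, 0.1507)

At (-1, -2): F = (9.0000, 13.0000).
Jacobian J = [[-6·p·q - 4·p + 1, -3·p^2 + 2·q], [4·p, 4·q - 4]].
At the point, J = [[-7.0000, -7.0000], [-4.0000, -12.0000]] (det J = 56.0000).
Solving J·Δ = −F gives Δ = (0.3036, 0.9821).
Then the next iterate is (p, q)₁ = (-0.6964, -1.0179).
Round to (-0.6964, -1.0179) and repeat: F = (2.850736, 2.113787), J = [[-0.467593, -3.490719], [-2.7856, -8.0716]].
Δ = (-2.6273, 1.1686), so (p, q)₂ = (-3.3237, 0.1507).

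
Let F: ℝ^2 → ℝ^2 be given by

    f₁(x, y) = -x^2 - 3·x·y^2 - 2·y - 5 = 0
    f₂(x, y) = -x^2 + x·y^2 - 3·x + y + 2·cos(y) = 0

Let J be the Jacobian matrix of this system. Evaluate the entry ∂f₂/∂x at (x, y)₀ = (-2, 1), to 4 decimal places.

∂f₂/∂x = -2·x + y^2 - 3.
At (-2, 1) this is 2.0000.

2.0000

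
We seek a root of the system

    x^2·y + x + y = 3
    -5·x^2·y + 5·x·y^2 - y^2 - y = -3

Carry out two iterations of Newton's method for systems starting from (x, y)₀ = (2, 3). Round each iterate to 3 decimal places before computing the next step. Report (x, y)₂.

At (2, 3): F = (14.000, 21.000).
Jacobian J = [[2·x·y + 1, x^2 + 1], [-10·x·y + 5·y^2, -5·x^2 + 10·x·y - 2·y - 1]].
At the point, J = [[13.000, 5.000], [-15.000, 33.000]] (det J = 504.000).
Solving J·Δ = −F gives Δ = (-0.708, -0.958).
Then the next iterate is (x, y)₁ = (1.292, 2.042).
Round to (1.292, 2.042) and repeat: F = (3.74264, 6.68173), J = [[6.27653, 2.66926], [-5.53382, 12.95232]].
Δ = (-0.319, -0.652), so (x, y)₂ = (0.973, 1.390).

(0.973, 1.390)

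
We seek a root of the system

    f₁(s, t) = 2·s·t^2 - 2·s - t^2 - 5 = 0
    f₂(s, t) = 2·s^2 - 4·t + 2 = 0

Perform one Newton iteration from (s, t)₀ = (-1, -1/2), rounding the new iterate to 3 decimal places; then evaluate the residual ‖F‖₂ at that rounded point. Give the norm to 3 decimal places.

5.184

At (-1, -1/2): F = (-3.750, 6.000).
Jacobian J = [[2·t^2 - 2, 4·s·t - 2·t], [4·s, -4]].
At the point, J = [[-1.500, 3.000], [-4.000, -4.000]] (det J = 18.000).
Solving J·Δ = −F gives Δ = (0.167, 1.333).
Then the next iterate is (s, t)₁ = (-0.833, 0.833).
Re-evaluating at (-0.833, 0.833): F = (-5.18391, 0.05578), so ‖F‖₂ = 5.184.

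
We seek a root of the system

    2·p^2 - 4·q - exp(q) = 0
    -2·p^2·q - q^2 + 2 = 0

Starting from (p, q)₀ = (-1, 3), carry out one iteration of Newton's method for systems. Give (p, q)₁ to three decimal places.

At (-1, 3): F = (-30.08554, -13.000).
Jacobian J = [[4·p, -exp(q) - 4], [-4·p·q, -2·p^2 - 2·q]].
At the point, J = [[-4.000, -24.08554], [12.000, -8.000]] (det J = 321.02644).
Solving J·Δ = −F gives Δ = (0.226, -1.287).
Then the next iterate is (p, q)₁ = (-0.774, 1.713).

(-0.774, 1.713)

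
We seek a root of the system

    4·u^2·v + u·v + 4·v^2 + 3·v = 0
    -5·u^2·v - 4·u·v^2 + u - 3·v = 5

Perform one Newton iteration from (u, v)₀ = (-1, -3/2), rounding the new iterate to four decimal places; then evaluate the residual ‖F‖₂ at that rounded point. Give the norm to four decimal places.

At (-1, -3/2): F = (0.0000, 15.0000).
Jacobian J = [[8·u·v + v, 4·u^2 + u + 8·v + 3], [-10·u·v - 4·v^2 + 1, -5·u^2 - 8·u·v - 3]].
At the point, J = [[10.5000, -6.0000], [-23.0000, -20.0000]] (det J = -348.0000).
Solving J·Δ = −F gives Δ = (0.2586, 0.4526).
Then the next iterate is (u, v)₁ = (-0.7414, -1.0474).
Re-evaluating at (-0.7414, -1.0474): F = (-0.280385, 3.532844), so ‖F‖₂ = 3.5440.

3.5440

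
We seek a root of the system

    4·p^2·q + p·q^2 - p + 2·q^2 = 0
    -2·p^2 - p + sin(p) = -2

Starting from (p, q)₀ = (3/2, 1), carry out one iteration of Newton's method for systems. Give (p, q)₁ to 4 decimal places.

At (3/2, 1): F = (11.0000, -3.002505).
Jacobian J = [[8·p·q + q^2 - 1, 4·p^2 + 2·p·q + 4·q], [-4·p + cos(p) - 1, 0]].
At the point, J = [[12.0000, 16.0000], [-6.929263, 0.0000]] (det J = 110.868205).
Solving J·Δ = −F gives Δ = (-0.4333, -0.3625).
Then the next iterate is (p, q)₁ = (1.0667, 0.6375).

(1.0667, 0.6375)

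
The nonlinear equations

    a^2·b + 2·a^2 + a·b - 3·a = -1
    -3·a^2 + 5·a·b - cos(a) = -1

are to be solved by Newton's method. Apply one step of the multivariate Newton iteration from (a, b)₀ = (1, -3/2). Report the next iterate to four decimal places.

(0.3501, -1.1374)

At (1, -3/2): F = (-3.0000, -10.040302).
Jacobian J = [[2·a·b + 4·a + b - 3, a^2 + a], [-6·a + 5·b + sin(a), 5·a]].
At the point, J = [[-3.5000, 2.0000], [-12.658529, 5.0000]] (det J = 7.817058).
Solving J·Δ = −F gives Δ = (-0.6499, 0.3626).
Then the next iterate is (a, b)₁ = (0.3501, -1.1374).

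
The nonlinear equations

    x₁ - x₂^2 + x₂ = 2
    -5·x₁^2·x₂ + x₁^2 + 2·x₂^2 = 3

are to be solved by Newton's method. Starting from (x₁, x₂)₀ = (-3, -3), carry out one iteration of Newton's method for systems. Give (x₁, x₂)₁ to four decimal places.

(-2.7659, -0.6049)

At (-3, -3): F = (-17.0000, 159.0000).
Jacobian J = [[1, -2·x₂ + 1], [-10·x₁·x₂ + 2·x₁, -5·x₁^2 + 4·x₂]].
At the point, J = [[1.0000, 7.0000], [-96.0000, -57.0000]] (det J = 615.0000).
Solving J·Δ = −F gives Δ = (0.2341, 2.3951).
Then the next iterate is (x₁, x₂)₁ = (-2.7659, -0.6049).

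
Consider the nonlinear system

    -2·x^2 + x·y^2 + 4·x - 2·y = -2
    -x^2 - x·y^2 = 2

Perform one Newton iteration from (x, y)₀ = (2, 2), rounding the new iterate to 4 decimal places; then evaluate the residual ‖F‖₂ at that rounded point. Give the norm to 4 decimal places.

5.7381

At (2, 2): F = (6.0000, -14.0000).
Jacobian J = [[-4·x + y^2 + 4, 2·x·y - 2], [-2·x - y^2, -2·x·y]].
At the point, J = [[0.0000, 6.0000], [-8.0000, -8.0000]] (det J = 48.0000).
Solving J·Δ = −F gives Δ = (-0.7500, -1.0000).
Then the next iterate is (x, y)₁ = (1.2500, 1.0000).
Re-evaluating at (1.2500, 1.0000): F = (3.1250, -4.8125), so ‖F‖₂ = 5.7381.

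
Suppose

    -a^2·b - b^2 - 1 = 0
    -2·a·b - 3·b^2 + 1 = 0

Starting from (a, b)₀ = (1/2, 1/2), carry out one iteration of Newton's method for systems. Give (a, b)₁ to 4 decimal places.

At (1/2, 1/2): F = (-1.3750, -0.2500).
Jacobian J = [[-2·a·b, -a^2 - 2·b], [-2·b, -2·a - 6·b]].
At the point, J = [[-0.5000, -1.2500], [-1.0000, -4.0000]] (det J = 0.7500).
Solving J·Δ = −F gives Δ = (-6.9167, 1.6667).
Then the next iterate is (a, b)₁ = (-6.4167, 2.1667).

(-6.4167, 2.1667)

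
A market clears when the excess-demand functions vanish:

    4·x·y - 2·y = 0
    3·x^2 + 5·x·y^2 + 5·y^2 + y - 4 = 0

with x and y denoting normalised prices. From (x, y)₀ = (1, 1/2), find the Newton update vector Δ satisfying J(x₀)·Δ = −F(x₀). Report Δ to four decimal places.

At (1, 1/2): F = (1.0000, 2.0000).
Jacobian J = [[4·y, 4·x - 2], [6·x + 5·y^2, 10·x·y + 10·y + 1]].
At the point, J = [[2.0000, 2.0000], [7.2500, 11.0000]] (det J = 7.5000).
Solving J·Δ = −F gives Δ = (-0.9333, 0.4333).

(-0.9333, 0.4333)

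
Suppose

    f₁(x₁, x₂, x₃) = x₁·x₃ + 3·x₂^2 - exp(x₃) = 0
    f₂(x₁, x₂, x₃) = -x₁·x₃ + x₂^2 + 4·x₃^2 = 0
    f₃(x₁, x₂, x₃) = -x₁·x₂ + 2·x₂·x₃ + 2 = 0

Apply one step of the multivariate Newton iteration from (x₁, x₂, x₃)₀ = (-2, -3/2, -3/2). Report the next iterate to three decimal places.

At (-2, -3/2, -3/2): F = (9.52687, 8.250, 3.500).
Jacobian J = [[x₃, 6·x₂, x₁ - exp(x₃)], [-x₃, 2·x₂, -x₁ + 8·x₃], [-x₂, -x₁ + 2·x₃, 2·x₂]].
At the point, J = [[-1.500, -9.000, -2.22313], [1.500, -3.000, -10.000], [1.500, -1.000, -3.000]] (det J = 89.33061).
Solving J·Δ = −F gives Δ = (-0.870, 1.115, 0.360).
Then the next iterate is (x₁, x₂, x₃)₁ = (-2.870, -0.385, -1.140).

(-2.870, -0.385, -1.140)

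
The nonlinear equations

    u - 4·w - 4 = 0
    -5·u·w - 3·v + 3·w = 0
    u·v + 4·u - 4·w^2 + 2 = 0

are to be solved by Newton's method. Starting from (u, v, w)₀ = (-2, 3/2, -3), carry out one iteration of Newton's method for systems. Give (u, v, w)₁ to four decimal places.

At (-2, 3/2, -3): F = (6.0000, -43.5000, -45.0000).
Jacobian J = [[1, 0, -4], [-5·w, -3, -5·u + 3], [v + 4, u, -8·w]].
At the point, J = [[1.0000, 0.0000, -4.0000], [15.0000, -3.0000, 13.0000], [5.5000, -2.0000, 24.0000]] (det J = 8.0000).
Solving J·Δ = −F gives Δ = (10.5000, 55.8750, 4.1250).
Then the next iterate is (u, v, w)₁ = (8.5000, 57.3750, 1.1250).

(8.5000, 57.3750, 1.1250)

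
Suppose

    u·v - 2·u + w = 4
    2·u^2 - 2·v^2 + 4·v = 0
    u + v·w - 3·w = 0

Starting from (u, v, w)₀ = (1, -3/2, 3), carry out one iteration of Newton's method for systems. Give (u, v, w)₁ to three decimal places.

(-0.486, -0.056, 0.855)

At (1, -3/2, 3): F = (-4.500, -8.500, -12.500).
Jacobian J = [[v - 2, u, 1], [4·u, -4·v + 4, 0], [1, w, v - 3]].
At the point, J = [[-3.500, 1.000, 1.000], [4.000, 10.000, 0.000], [1.000, 3.000, -4.500]] (det J = 177.500).
Solving J·Δ = −F gives Δ = (-1.486, 1.444, -2.145).
Then the next iterate is (u, v, w)₁ = (-0.486, -0.056, 0.855).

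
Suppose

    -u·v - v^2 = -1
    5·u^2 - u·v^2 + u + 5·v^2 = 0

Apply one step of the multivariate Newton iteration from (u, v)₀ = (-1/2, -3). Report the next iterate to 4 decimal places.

(-1.4052, -1.1207)

At (-1/2, -3): F = (-9.5000, 50.2500).
Jacobian J = [[-v, -u - 2·v], [10·u - v^2 + 1, -2·u·v + 10·v]].
At the point, J = [[3.0000, 6.5000], [-13.0000, -33.0000]] (det J = -14.5000).
Solving J·Δ = −F gives Δ = (-0.9052, 1.8793).
Then the next iterate is (u, v)₁ = (-1.4052, -1.1207).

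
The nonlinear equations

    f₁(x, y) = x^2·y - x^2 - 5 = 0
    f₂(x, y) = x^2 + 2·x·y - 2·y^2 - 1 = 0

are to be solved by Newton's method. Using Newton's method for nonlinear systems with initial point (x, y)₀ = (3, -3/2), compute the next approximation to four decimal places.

At (3, -3/2): F = (-27.5000, -5.5000).
Jacobian J = [[2·x·y - 2·x, x^2], [2·x + 2·y, 2·x - 4·y]].
At the point, J = [[-15.0000, 9.0000], [3.0000, 12.0000]] (det J = -207.0000).
Solving J·Δ = −F gives Δ = (-1.3551, 0.7971).
Then the next iterate is (x, y)₁ = (1.6449, -0.7029).

(1.6449, -0.7029)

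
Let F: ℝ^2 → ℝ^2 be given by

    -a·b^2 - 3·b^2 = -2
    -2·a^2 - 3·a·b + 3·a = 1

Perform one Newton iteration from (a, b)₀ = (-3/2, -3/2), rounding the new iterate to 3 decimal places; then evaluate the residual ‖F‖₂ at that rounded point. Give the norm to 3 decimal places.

At (-3/2, -3/2): F = (-1.375, -16.750).
Jacobian J = [[-b^2, -2·a·b - 6·b], [-4·a - 3·b + 3, -3·a]].
At the point, J = [[-2.250, 4.500], [13.500, 4.500]] (det J = -70.875).
Solving J·Δ = −F gives Δ = (0.976, 0.794).
Then the next iterate is (a, b)₁ = (-0.524, -0.706).
Re-evaluating at (-0.524, -0.706): F = (0.76587, -4.23098), so ‖F‖₂ = 4.300.

4.300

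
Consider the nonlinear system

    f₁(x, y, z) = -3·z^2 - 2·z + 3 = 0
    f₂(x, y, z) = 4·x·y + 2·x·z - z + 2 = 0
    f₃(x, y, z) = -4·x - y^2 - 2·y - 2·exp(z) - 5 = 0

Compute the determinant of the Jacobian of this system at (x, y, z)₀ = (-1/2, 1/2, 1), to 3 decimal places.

160.000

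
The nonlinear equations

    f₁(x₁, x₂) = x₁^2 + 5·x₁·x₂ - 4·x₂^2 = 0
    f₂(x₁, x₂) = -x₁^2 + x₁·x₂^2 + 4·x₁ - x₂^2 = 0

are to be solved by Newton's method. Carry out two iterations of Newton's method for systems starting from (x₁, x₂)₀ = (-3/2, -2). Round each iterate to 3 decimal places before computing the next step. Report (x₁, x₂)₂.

At (-3/2, -2): F = (1.250, -18.250).
Jacobian J = [[2·x₁ + 5·x₂, 5·x₁ - 8·x₂], [-2·x₁ + x₂^2 + 4, 2·x₁·x₂ - 2·x₂]].
At the point, J = [[-13.000, 8.500], [11.000, 10.000]] (det J = -223.500).
Solving J·Δ = −F gives Δ = (0.750, 1.000).
Then the next iterate is (x₁, x₂)₁ = (-0.750, -1.000).
Round to (-0.750, -1.000) and repeat: F = (0.31250, -5.31250), J = [[-6.500, 4.250], [6.500, 3.500]].
Δ = (0.470, 0.645), so (x₁, x₂)₂ = (-0.280, -0.355).

(-0.280, -0.355)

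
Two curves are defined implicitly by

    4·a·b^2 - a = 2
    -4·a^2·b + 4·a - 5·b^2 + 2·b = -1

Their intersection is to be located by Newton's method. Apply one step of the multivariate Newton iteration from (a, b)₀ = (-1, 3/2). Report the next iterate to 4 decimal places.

At (-1, 3/2): F = (-10.0000, -17.2500).
Jacobian J = [[4·b^2 - 1, 8·a·b], [-8·a·b + 4, -4·a^2 - 10·b + 2]].
At the point, J = [[8.0000, -12.0000], [16.0000, -17.0000]] (det J = 56.0000).
Solving J·Δ = −F gives Δ = (0.6607, -0.3929).
Then the next iterate is (a, b)₁ = (-0.3393, 1.1071).

(-0.3393, 1.1071)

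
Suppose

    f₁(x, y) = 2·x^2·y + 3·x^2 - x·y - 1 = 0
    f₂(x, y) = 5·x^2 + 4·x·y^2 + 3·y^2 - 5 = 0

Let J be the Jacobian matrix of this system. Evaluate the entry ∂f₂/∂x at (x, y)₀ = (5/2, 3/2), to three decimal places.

34.000

∂f₂/∂x = 10·x + 4·y^2.
At (5/2, 3/2) this is 34.000.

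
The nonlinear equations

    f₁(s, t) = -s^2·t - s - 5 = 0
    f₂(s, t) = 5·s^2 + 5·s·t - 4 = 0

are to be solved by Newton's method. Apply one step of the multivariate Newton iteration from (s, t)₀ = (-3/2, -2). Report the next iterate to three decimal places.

(9.850, -36.867)

At (-3/2, -2): F = (1.000, 22.250).
Jacobian J = [[-2·s·t - 1, -s^2], [10·s + 5·t, 5·s]].
At the point, J = [[-7.000, -2.250], [-25.000, -7.500]] (det J = -3.750).
Solving J·Δ = −F gives Δ = (11.350, -34.867).
Then the next iterate is (s, t)₁ = (9.850, -36.867).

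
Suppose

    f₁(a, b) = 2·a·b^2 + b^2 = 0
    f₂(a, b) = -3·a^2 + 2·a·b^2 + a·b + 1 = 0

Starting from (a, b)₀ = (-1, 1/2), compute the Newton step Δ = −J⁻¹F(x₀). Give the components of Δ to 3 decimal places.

(0.409, -0.045)

At (-1, 1/2): F = (-0.250, -3.000).
Jacobian J = [[2·b^2, 4·a·b + 2·b], [-6·a + 2·b^2 + b, 4·a·b + a]].
At the point, J = [[0.500, -1.000], [7.000, -3.000]] (det J = 5.500).
Solving J·Δ = −F gives Δ = (0.409, -0.045).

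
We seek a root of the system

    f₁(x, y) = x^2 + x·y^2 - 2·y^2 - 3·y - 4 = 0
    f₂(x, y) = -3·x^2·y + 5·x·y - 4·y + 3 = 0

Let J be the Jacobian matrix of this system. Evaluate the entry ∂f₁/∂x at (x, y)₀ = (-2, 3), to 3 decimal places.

5.000

∂f₁/∂x = 2·x + y^2.
At (-2, 3) this is 5.000.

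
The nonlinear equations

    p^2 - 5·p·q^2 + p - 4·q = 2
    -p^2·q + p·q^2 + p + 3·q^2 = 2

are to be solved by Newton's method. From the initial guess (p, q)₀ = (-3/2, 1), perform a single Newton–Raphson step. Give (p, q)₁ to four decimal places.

(-0.6961, 1.3071)

At (-3/2, 1): F = (2.2500, -4.2500).
Jacobian J = [[2·p - 5·q^2 + 1, -10·p·q - 4], [-2·p·q + q^2 + 1, -p^2 + 2·p·q + 6·q]].
At the point, J = [[-7.0000, 11.0000], [5.0000, 0.7500]] (det J = -60.2500).
Solving J·Δ = −F gives Δ = (0.8039, 0.3071).
Then the next iterate is (p, q)₁ = (-0.6961, 1.3071).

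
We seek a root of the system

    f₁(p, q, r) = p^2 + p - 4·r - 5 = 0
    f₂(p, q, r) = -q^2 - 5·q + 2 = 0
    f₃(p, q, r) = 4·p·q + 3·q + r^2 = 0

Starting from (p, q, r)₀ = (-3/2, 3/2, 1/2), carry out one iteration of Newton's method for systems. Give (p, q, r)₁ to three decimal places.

At (-3/2, 3/2, 1/2): F = (-6.250, -7.750, -4.250).
Jacobian J = [[2·p + 1, 0, -4], [0, -2·q - 5, 0], [4·q, 4·p + 3, 2·r]].
At the point, J = [[-2.000, 0.000, -4.000], [0.000, -8.000, 0.000], [6.000, -3.000, 1.000]] (det J = -176.000).
Solving J·Δ = −F gives Δ = (0.528, -0.969, -1.827).
Then the next iterate is (p, q, r)₁ = (-0.972, 0.531, -1.327).

(-0.972, 0.531, -1.327)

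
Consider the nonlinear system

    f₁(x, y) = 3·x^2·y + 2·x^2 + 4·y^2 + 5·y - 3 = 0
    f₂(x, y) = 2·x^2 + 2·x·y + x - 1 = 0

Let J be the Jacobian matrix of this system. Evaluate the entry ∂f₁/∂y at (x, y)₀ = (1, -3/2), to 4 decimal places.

∂f₁/∂y = 3·x^2 + 8·y + 5.
At (1, -3/2) this is -4.0000.

-4.0000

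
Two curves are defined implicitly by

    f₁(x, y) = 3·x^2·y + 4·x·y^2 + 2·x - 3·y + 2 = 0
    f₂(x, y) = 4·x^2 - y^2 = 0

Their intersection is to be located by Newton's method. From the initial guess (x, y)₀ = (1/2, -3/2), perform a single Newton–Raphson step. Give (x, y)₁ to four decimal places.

At (1/2, -3/2): F = (10.8750, -1.2500).
Jacobian J = [[6·x·y + 4·y^2 + 2, 3·x^2 + 8·x·y - 3], [8·x, -2·y]].
At the point, J = [[6.5000, -8.2500], [4.0000, 3.0000]] (det J = 52.5000).
Solving J·Δ = −F gives Δ = (-0.4250, 0.9833).
Then the next iterate is (x, y)₁ = (0.0750, -0.5167).

(0.0750, -0.5167)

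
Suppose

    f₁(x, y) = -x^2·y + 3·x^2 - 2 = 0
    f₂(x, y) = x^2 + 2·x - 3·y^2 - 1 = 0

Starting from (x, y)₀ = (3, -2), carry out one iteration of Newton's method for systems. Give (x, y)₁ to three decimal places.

At (3, -2): F = (43.000, 2.000).
Jacobian J = [[-2·x·y + 6·x, -x^2], [2·x + 2, -6·y]].
At the point, J = [[30.000, -9.000], [8.000, 12.000]] (det J = 432.000).
Solving J·Δ = −F gives Δ = (-1.236, 0.657).
Then the next iterate is (x, y)₁ = (1.764, -1.343).

(1.764, -1.343)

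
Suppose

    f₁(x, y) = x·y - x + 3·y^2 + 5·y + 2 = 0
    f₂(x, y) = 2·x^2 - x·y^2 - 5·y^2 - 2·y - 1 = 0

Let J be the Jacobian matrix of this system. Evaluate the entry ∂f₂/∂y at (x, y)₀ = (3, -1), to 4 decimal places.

∂f₂/∂y = -2·x·y - 10·y - 2.
At (3, -1) this is 14.0000.

14.0000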